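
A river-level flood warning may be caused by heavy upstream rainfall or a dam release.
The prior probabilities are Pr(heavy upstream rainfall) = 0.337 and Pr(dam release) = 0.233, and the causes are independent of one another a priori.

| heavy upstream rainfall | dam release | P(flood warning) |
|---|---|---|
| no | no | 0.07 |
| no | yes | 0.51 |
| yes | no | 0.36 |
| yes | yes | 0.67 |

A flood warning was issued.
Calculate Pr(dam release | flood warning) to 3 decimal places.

By total probability over the 4 (heavy upstream rainfall, dam release) configurations:
  P(flood warning) = 0.07×0.663×0.767 + 0.51×0.663×0.233 + 0.36×0.337×0.767 + 0.67×0.337×0.233
        = 0.035596 + 0.078784 + 0.093052 + 0.052609 = 0.260041
The terms with dam release present sum to 0.131393, so
  P(dam release | flood warning) = 0.131393 / 0.260041 ≈ 0.505

Pr(dam release | flood warning) ≈ 0.505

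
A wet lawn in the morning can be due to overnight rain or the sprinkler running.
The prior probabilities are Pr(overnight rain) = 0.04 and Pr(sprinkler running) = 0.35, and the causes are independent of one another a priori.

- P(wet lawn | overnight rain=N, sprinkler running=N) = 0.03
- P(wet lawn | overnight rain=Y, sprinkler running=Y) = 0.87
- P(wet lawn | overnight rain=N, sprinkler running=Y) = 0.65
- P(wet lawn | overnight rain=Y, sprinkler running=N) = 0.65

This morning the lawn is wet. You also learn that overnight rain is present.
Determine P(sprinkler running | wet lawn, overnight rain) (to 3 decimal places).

By total probability over both values of sprinkler running:
  P(wet lawn | overnight rain) = 0.65×0.65 + 0.87×0.35
        = 0.422500 + 0.304500 = 0.727000
Configurations with sprinkler running contribute 0.304500, so
  P(sprinkler running | wet lawn, overnight rain) = 0.304500 / 0.727000 ≈ 0.419

P(sprinkler running | wet lawn, overnight rain) ≈ 0.419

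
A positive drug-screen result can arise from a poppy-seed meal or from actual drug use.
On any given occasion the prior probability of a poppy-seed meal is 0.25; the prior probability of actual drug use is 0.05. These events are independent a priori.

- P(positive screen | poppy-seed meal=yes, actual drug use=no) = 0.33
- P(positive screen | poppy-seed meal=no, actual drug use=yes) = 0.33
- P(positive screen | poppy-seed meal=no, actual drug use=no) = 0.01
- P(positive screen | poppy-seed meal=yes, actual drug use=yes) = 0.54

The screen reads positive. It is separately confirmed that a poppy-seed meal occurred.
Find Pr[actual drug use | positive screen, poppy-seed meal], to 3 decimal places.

Enumerate both values of actual drug use and weight by the priors:
  P(positive screen | poppy-seed meal) = 0.33·0.95 + 0.54·0.05
        = 0.313500 + 0.027000 = 0.340500
Keeping only the actual drug use-present terms gives 0.027000, so
  P(actual drug use | positive screen, poppy-seed meal) = 0.027000 / 0.340500 ≈ 0.079

Pr[actual drug use | positive screen, poppy-seed meal] ≈ 0.079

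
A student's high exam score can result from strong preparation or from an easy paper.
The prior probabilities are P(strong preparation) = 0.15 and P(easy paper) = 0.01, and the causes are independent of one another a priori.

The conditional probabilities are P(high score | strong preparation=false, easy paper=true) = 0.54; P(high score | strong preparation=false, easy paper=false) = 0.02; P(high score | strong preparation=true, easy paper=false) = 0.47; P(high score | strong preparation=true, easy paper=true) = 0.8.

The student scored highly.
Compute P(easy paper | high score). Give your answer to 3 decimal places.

P(easy paper | high score) ≈ 0.063

Numerator (weight on configurations with easy paper): 0.004590 + 0.001200 = 0.005790
The normalizing constant is 0.02×0.85×0.99 + 0.54×0.85×0.01 + 0.47×0.15×0.99 + 0.8×0.15×0.01 = 0.092415
Posterior = 0.005790 / 0.092415 ≈ 0.063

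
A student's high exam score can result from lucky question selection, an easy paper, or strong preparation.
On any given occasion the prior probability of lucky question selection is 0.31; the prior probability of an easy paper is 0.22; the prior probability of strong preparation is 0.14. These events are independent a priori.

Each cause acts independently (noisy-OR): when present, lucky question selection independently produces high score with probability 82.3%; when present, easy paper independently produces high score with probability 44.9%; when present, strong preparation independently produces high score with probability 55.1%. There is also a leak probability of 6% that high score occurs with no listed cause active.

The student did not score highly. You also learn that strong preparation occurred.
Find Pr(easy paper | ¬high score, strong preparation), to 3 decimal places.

Pr(easy paper | ¬high score, strong preparation) ≈ 0.135

Under noisy-OR, P(high score | causes) = 1 − (1−0.06)·∏(1−qᵢ) over the active causes.
For the numerator, keep only easy paper=true terms: 0.035302 + 0.002807 = 0.038109
The normalizing constant is 0.42206×0.69×0.78 + 0.232555×0.69×0.22 + 0.074705×0.31×0.78 + 0.041162×0.31×0.22 = 0.283326
P(easy paper | ¬high score, strong preparation) = 0.038109/0.283326 ≈ 0.135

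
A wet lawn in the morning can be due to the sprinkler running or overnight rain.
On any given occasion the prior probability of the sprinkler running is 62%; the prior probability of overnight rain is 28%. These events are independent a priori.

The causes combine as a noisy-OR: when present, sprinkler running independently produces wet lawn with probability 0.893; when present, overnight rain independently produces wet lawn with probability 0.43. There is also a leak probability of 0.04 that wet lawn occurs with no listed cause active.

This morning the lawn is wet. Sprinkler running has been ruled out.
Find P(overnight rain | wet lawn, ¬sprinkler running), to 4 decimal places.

Under noisy-OR, P(wet lawn | causes) = 1 − (1−0.04)·∏(1−qᵢ) over the active causes.
P(wet lawn | ¬sprinkler running) = 0.04*0.72 + 0.4528*0.28 = 0.028800 + 0.126784 = 0.155584
The overnight rain-present share is 0.4528*0.28 = 0.126784.
P(overnight rain | wet lawn, ¬sprinkler running) = 0.126784 / 0.155584 ≈ 0.8149

P(overnight rain | wet lawn, ¬sprinkler running) ≈ 0.8149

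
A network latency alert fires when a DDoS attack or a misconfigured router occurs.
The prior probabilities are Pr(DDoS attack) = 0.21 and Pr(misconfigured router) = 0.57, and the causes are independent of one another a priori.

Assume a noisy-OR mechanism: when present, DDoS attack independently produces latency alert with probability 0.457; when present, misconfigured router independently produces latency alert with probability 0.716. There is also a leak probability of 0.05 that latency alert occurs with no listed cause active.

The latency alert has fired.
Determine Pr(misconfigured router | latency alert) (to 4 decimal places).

Pr(misconfigured router | latency alert) ≈ 0.8765

Under noisy-OR, P(latency alert | causes) = 1 − (1−0.05)·∏(1−qᵢ) over the active causes.
P(latency alert) = 0.05*0.79*0.43 + 0.7302*0.79*0.57 + 0.48415*0.21*0.43 + 0.853499*0.21*0.57 = 0.016985 + 0.328809 + 0.043719 + 0.102164 = 0.491677
Restricting to configurations with misconfigured router present: 0.328809 + 0.102164 = 0.430973.
So P(misconfigured router | latency alert) = 0.430973/0.491677 ≈ 0.8765.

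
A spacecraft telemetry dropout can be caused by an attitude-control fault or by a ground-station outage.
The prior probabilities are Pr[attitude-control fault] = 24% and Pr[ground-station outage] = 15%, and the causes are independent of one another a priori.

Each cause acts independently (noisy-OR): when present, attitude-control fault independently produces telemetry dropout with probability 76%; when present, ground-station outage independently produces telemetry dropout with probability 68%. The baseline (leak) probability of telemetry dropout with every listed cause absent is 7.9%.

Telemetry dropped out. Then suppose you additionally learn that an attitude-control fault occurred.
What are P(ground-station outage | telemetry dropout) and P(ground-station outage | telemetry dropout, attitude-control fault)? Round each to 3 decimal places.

P(ground-station outage | telemetry dropout) ≈ 0.352; P(ground-station outage | telemetry dropout, attitude-control fault) ≈ 0.174

Under noisy-OR, P(telemetry dropout | causes) = 1 − (1−0.079)·∏(1−qᵢ) over the active causes.
Numerator (weight on configurations with ground-station outage): 0.080402 + 0.033454 = 0.113856
Denominator P(telemetry dropout): 0.079×0.76×0.85 + 0.70528×0.76×0.15 + 0.77896×0.24×0.85 + 0.929267×0.24×0.15 = 0.323798
Posterior = 0.113856 / 0.323798 ≈ 0.352

Now condition on the additional information:
For the numerator, keep only ground-station outage=true terms: 0.929267*0.15 = 0.139390
The normalizing constant is 0.77896*0.85 + 0.929267*0.15 = 0.801506
P(ground-station outage | telemetry dropout, attitude-control fault) = 0.139390/0.801506 ≈ 0.174
Conditioning on attitude-control fault lowers the posterior on ground-station outage: the classic explaining-away effect in a common-effect structure.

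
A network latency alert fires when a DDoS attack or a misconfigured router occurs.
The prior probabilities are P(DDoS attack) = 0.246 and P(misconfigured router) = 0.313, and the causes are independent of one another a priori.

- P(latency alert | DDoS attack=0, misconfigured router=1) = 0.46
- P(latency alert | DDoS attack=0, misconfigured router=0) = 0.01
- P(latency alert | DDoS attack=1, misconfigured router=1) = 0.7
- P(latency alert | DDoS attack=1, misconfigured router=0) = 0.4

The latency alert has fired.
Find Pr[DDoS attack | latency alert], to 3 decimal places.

Sum P(latency alert|·) weighted by the priors over the 4 (DDoS attack, misconfigured router) configurations:
  P(latency alert) = 0.01*0.754*0.687 + 0.46*0.754*0.313 + 0.4*0.246*0.687 + 0.7*0.246*0.313
        = 0.005180 + 0.108561 + 0.067601 + 0.053899 = 0.235241
Configurations with DDoS attack contribute 0.121500, so
  P(DDoS attack | latency alert) = 0.121500 / 0.235241 ≈ 0.516

Pr[DDoS attack | latency alert] ≈ 0.516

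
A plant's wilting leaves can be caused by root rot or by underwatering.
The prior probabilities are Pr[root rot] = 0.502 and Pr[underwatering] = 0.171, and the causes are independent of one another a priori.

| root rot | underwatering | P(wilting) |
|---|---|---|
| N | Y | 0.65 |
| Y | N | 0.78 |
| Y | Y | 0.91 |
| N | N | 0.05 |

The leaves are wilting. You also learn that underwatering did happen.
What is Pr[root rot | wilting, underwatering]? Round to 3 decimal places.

For the numerator, keep only root rot=true terms: 0.91·0.502 = 0.456820
The normalizing constant is 0.65·0.498 + 0.91·0.502 = 0.780520
P(root rot | wilting, underwatering) = 0.456820/0.780520 ≈ 0.585

Pr[root rot | wilting, underwatering] ≈ 0.585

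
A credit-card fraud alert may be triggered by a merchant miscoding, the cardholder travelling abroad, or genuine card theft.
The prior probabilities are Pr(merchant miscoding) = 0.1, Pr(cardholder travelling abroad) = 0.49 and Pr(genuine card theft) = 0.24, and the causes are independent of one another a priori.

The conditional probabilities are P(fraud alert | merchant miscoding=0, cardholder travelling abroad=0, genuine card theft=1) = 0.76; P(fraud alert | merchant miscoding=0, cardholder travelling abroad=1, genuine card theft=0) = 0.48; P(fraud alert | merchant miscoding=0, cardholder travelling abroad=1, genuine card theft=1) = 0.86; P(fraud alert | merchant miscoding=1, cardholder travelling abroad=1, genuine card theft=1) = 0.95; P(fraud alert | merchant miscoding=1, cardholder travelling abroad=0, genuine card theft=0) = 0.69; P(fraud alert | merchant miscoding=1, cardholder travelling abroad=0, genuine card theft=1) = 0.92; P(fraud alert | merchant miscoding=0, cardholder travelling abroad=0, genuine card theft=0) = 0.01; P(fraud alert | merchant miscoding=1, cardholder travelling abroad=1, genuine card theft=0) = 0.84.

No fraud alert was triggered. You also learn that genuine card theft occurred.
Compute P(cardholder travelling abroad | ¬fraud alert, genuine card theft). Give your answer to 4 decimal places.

Weight on cardholder travelling abroad=true, given the evidence: 0.061740 + 0.002450 = 0.064190
Denominator P(¬fraud alert | genuine card theft): 0.24×0.9×0.51 + 0.14×0.9×0.49 + 0.08×0.1×0.51 + 0.05×0.1×0.49 = 0.178430
Posterior = 0.064190 / 0.178430 ≈ 0.3597

P(cardholder travelling abroad | ¬fraud alert, genuine card theft) ≈ 0.3597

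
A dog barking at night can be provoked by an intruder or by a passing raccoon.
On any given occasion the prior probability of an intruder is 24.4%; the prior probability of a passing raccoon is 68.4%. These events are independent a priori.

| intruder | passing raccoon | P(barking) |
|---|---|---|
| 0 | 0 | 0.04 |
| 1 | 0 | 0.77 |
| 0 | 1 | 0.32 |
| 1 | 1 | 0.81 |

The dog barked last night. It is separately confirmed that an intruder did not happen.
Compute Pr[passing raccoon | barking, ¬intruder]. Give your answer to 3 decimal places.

Pr[passing raccoon | barking, ¬intruder] ≈ 0.945

For the numerator, keep only passing raccoon=true terms: 0.32×0.684 = 0.218880
Denominator P(barking | ¬intruder): 0.04×0.316 + 0.32×0.684 = 0.231520
P(passing raccoon | barking, ¬intruder) = 0.218880/0.231520 ≈ 0.945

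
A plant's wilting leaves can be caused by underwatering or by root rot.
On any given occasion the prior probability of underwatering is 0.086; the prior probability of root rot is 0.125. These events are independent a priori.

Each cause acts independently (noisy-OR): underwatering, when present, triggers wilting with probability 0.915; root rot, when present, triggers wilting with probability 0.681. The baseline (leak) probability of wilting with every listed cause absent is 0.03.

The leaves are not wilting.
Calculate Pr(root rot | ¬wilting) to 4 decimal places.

Pr(root rot | ¬wilting) ≈ 0.0436

Under noisy-OR, P(wilting | causes) = 1 − (1−0.03)·∏(1−qᵢ) over the active causes.
For the numerator, keep only root rot=true terms: 0.035352 + 0.000283 = 0.035635
Denominator P(¬wilting): 0.97·0.914·0.875 + 0.30943·0.914·0.125 + 0.08245·0.086·0.875 + 0.026302·0.086·0.125 = 0.817596
Posterior = 0.035635 / 0.817596 ≈ 0.0436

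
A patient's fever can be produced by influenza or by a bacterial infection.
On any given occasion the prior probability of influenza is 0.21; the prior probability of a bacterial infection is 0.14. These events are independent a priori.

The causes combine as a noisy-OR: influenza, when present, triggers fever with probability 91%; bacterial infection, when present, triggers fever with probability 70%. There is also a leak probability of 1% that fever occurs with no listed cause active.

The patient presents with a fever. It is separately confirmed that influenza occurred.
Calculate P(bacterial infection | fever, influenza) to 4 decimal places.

Under noisy-OR, P(fever | causes) = 1 − (1−0.01)·∏(1−qᵢ) over the active causes.
Sum P(fever|·) weighted by the priors over both values of bacterial infection:
  P(fever | influenza) = 0.9109×0.86 + 0.97327×0.14
        = 0.783374 + 0.136258 = 0.919632
The terms with bacterial infection present sum to 0.136258, so
  P(bacterial infection | fever, influenza) = 0.136258 / 0.919632 ≈ 0.1482

P(bacterial infection | fever, influenza) ≈ 0.1482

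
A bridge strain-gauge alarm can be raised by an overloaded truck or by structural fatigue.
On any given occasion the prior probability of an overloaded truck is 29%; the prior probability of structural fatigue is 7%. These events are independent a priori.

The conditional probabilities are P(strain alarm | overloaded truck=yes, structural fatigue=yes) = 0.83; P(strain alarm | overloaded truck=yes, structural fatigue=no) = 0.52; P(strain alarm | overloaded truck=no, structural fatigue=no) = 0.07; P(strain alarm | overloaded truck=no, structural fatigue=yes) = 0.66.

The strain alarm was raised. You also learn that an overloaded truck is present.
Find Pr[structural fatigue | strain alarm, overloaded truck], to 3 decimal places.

Pr[structural fatigue | strain alarm, overloaded truck] ≈ 0.107

For the numerator, keep only structural fatigue=true terms: 0.83·0.07 = 0.058100
Normalizer over all consistent configurations: 0.52·0.93 + 0.83·0.07 = 0.541700
Posterior = 0.058100 / 0.541700 ≈ 0.107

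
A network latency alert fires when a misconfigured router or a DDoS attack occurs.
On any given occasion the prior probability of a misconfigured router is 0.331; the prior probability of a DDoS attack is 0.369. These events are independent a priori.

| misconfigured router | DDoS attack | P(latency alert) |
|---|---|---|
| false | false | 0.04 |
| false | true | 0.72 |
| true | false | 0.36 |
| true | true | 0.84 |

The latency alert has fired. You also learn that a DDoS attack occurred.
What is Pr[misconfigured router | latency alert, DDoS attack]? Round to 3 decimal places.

Weight on misconfigured router=true, given the evidence: 0.84×0.331 = 0.278040
The normalizing constant is 0.72×0.669 + 0.84×0.331 = 0.759720
Posterior = 0.278040 / 0.759720 ≈ 0.366

Pr[misconfigured router | latency alert, DDoS attack] ≈ 0.366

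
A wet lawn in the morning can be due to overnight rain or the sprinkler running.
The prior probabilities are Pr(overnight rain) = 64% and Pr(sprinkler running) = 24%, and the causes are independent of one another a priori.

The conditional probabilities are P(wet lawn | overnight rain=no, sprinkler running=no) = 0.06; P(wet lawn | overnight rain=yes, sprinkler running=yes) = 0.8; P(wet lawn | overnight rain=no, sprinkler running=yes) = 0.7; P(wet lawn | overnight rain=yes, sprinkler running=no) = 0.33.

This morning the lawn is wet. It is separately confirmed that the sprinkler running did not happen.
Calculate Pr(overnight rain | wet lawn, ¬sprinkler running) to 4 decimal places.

P(wet lawn | ¬sprinkler running) = 0.06·0.36 + 0.33·0.64 = 0.021600 + 0.211200 = 0.232800
The overnight rain-present share is 0.33·0.64 = 0.211200.
So P(overnight rain | wet lawn, ¬sprinkler running) = 0.211200/0.232800 ≈ 0.9072.

Pr(overnight rain | wet lawn, ¬sprinkler running) ≈ 0.9072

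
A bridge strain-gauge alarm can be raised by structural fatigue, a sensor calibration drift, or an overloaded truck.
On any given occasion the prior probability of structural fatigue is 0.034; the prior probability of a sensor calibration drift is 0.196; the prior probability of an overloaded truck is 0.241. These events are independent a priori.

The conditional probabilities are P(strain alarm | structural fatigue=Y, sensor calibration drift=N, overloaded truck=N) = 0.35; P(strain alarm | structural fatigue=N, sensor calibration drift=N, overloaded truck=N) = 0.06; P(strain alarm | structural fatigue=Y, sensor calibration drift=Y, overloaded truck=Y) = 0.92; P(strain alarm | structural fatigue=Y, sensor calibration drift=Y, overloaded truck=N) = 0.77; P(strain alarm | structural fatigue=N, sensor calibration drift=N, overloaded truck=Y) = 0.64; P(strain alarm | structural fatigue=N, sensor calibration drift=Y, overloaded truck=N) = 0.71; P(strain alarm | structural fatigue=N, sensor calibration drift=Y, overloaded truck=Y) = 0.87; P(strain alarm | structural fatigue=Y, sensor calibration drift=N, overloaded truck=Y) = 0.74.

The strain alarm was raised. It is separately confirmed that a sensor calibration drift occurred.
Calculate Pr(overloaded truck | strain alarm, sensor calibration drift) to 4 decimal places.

Pr(overloaded truck | strain alarm, sensor calibration drift) ≈ 0.2799

Numerator (weight on configurations with overloaded truck): 0.202541 + 0.007538 = 0.210079
The normalizing constant is 0.71*0.966*0.759 + 0.87*0.966*0.241 + 0.77*0.034*0.759 + 0.92*0.034*0.241 = 0.750518
Posterior = 0.210079 / 0.750518 ≈ 0.2799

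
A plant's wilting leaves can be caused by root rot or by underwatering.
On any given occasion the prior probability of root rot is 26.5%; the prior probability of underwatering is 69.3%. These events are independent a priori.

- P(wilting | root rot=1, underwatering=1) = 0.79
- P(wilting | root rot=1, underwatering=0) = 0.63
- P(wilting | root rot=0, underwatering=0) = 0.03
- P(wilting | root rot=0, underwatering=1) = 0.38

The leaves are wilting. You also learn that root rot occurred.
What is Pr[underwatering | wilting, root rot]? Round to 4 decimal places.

For the numerator, keep only underwatering=true terms: 0.79·0.693 = 0.547470
Normalizer over all consistent configurations: 0.63·0.307 + 0.79·0.693 = 0.740880
P(underwatering | wilting, root rot) = 0.547470/0.740880 ≈ 0.7389

Pr[underwatering | wilting, root rot] ≈ 0.7389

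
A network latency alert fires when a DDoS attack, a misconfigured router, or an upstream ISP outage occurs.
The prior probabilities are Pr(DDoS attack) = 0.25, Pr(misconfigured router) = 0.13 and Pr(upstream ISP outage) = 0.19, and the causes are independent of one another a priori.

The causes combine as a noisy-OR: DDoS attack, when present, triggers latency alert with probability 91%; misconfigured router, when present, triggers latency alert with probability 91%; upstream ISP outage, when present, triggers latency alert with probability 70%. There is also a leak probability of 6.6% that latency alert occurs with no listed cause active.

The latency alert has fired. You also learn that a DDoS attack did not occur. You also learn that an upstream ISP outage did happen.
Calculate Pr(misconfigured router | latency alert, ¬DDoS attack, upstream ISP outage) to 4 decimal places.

Under noisy-OR, P(latency alert | causes) = 1 − (1−0.066)·∏(1−qᵢ) over the active causes.
Enumerate both values of misconfigured router and weight by the priors:
  P(latency alert | ¬DDoS attack, upstream ISP outage) = 0.7198×0.87 + 0.974782×0.13
        = 0.626226 + 0.126722 = 0.752948
The terms with misconfigured router present sum to 0.126722, so
  P(misconfigured router | latency alert, ¬DDoS attack, upstream ISP outage) = 0.126722 / 0.752948 ≈ 0.1683

Pr(misconfigured router | latency alert, ¬DDoS attack, upstream ISP outage) ≈ 0.1683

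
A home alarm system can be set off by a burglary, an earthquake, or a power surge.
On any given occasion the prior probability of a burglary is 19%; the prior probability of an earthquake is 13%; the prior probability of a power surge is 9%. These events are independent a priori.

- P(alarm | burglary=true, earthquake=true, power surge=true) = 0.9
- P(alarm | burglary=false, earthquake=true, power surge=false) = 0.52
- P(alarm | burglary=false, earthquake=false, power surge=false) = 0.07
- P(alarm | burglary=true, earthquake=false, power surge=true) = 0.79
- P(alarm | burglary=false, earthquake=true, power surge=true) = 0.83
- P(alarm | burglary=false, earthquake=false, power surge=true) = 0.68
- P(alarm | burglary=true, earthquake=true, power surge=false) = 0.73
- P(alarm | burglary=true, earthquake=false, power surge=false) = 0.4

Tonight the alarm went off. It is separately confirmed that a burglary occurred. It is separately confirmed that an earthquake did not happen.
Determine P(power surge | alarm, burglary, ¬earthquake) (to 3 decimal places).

Weight on power surge=true, given the evidence: 0.79×0.09 = 0.071100
The normalizing constant is 0.4×0.91 + 0.79×0.09 = 0.435100
P(power surge | alarm, burglary, ¬earthquake) = 0.071100/0.435100 ≈ 0.163

P(power surge | alarm, burglary, ¬earthquake) ≈ 0.163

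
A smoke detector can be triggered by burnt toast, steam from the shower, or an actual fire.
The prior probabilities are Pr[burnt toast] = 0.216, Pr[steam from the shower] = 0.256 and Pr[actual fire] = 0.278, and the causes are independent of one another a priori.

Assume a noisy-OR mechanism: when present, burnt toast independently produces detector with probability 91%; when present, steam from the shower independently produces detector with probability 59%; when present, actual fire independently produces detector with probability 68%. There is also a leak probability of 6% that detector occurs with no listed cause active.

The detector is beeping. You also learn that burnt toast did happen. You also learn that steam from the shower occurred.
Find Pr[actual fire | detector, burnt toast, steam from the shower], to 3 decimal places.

Pr[actual fire | detector, burnt toast, steam from the shower] ≈ 0.283

Under noisy-OR, P(detector | causes) = 1 − (1−0.06)·∏(1−qᵢ) over the active causes.
P(detector | burnt toast, steam from the shower) = 0.965314·0.722 + 0.9889·0.278 = 0.696957 + 0.274914 = 0.971871
Of this, 0.274914 comes from 0.9889·0.278 (the actual fire=true cases).
P(actual fire | detector, burnt toast, steam from the shower) = 0.274914 / 0.971871 ≈ 0.283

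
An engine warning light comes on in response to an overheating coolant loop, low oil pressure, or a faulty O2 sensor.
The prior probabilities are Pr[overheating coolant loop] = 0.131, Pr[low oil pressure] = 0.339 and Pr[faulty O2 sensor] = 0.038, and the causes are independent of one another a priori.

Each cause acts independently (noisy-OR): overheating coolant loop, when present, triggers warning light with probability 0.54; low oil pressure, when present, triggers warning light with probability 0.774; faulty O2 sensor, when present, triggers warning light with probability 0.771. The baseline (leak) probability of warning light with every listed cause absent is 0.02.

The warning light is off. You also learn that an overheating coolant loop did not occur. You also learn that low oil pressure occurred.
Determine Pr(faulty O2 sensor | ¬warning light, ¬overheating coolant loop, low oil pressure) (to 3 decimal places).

Pr(faulty O2 sensor | ¬warning light, ¬overheating coolant loop, low oil pressure) ≈ 0.009

Under noisy-OR, P(warning light | causes) = 1 − (1−0.02)·∏(1−qᵢ) over the active causes.
P(¬warning light | ¬overheating coolant loop, low oil pressure) = 0.22148×0.962 + 0.050719×0.038 = 0.213064 + 0.001927 = 0.214991
The faulty O2 sensor-present share is 0.050719×0.038 = 0.001927.
So P(faulty O2 sensor | ¬warning light, ¬overheating coolant loop, low oil pressure) = 0.001927/0.214991 ≈ 0.009.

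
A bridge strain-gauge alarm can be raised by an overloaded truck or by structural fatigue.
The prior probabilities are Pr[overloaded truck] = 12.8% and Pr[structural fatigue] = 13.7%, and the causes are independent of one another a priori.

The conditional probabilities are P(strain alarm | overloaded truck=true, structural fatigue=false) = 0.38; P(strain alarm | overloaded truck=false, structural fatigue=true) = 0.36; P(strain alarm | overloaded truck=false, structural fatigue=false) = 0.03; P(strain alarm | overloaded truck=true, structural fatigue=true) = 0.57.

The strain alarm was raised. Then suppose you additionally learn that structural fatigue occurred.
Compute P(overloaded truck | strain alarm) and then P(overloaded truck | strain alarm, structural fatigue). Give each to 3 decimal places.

P(overloaded truck | strain alarm) ≈ 0.442; P(overloaded truck | strain alarm, structural fatigue) ≈ 0.189

P(strain alarm) = 0.03×0.872×0.863 + 0.36×0.872×0.137 + 0.38×0.128×0.863 + 0.57×0.128×0.137 = 0.022576 + 0.043007 + 0.041976 + 0.009996 = 0.117555
Of this, 0.051972 comes from 0.041976 + 0.009996 (the overloaded truck=true cases).
So P(overloaded truck | strain alarm) = 0.051972/0.117555 ≈ 0.442.

With the extra evidence:
P(strain alarm | structural fatigue) = 0.36*0.872 + 0.57*0.128 = 0.313920 + 0.072960 = 0.386880
Restricting to configurations with overloaded truck present: 0.57*0.128 = 0.072960.
P(overloaded truck | strain alarm, structural fatigue) = 0.072960 / 0.386880 ≈ 0.189
— structural fatigue explains away the evidence for overloaded truck.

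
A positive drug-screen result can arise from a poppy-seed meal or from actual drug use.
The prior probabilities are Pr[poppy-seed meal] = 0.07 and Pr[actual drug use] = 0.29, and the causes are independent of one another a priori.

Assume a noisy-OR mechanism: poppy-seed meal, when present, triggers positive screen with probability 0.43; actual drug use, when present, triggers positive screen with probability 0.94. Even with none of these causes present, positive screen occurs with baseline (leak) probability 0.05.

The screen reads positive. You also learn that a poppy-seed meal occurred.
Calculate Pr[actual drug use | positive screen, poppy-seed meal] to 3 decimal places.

Under noisy-OR, P(positive screen | causes) = 1 − (1−0.05)·∏(1−qᵢ) over the active causes.
By total probability over both values of actual drug use:
  P(positive screen | poppy-seed meal) = 0.4585*0.71 + 0.96751*0.29
        = 0.325535 + 0.280578 = 0.606113
Configurations with actual drug use contribute 0.280578, so
  P(actual drug use | positive screen, poppy-seed meal) = 0.280578 / 0.606113 ≈ 0.463

Pr[actual drug use | positive screen, poppy-seed meal] ≈ 0.463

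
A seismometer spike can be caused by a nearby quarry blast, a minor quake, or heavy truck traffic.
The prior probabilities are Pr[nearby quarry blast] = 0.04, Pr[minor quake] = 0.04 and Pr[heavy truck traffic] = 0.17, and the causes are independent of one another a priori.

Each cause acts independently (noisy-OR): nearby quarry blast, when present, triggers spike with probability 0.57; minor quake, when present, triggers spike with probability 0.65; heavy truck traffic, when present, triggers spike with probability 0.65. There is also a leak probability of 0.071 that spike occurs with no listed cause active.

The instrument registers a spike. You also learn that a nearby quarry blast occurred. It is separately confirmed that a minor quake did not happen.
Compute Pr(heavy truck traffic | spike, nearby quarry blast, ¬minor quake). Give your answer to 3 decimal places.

Pr(heavy truck traffic | spike, nearby quarry blast, ¬minor quake) ≈ 0.227

Under noisy-OR, P(spike | causes) = 1 − (1−0.071)·∏(1−qᵢ) over the active causes.
P(spike | nearby quarry blast, ¬minor quake) = 0.60053×0.83 + 0.860186×0.17 = 0.498440 + 0.146232 = 0.644672
The heavy truck traffic-present share is 0.860186×0.17 = 0.146232.
So P(heavy truck traffic | spike, nearby quarry blast, ¬minor quake) = 0.146232/0.644672 ≈ 0.227.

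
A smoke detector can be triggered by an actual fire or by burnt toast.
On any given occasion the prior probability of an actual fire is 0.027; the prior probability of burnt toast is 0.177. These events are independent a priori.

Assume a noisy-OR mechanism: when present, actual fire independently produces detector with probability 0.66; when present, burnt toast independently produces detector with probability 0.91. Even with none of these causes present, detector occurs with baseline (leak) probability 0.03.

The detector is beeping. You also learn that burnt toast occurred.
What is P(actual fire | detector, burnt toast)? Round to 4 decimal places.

P(actual fire | detector, burnt toast) ≈ 0.0287

Under noisy-OR, P(detector | causes) = 1 − (1−0.03)·∏(1−qᵢ) over the active causes.
P(detector | burnt toast) = 0.9127*0.973 + 0.970318*0.027 = 0.888057 + 0.026199 = 0.914256
The actual fire-present share is 0.970318*0.027 = 0.026199.
So P(actual fire | detector, burnt toast) = 0.026199/0.914256 ≈ 0.0287.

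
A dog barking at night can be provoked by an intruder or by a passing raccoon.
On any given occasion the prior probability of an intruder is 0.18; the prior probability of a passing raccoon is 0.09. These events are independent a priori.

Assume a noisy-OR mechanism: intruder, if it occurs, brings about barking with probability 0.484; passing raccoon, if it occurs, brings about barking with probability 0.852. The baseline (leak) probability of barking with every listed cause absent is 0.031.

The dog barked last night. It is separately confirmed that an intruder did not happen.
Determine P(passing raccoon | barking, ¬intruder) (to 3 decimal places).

P(passing raccoon | barking, ¬intruder) ≈ 0.732

Under noisy-OR, P(barking | causes) = 1 − (1−0.031)·∏(1−qᵢ) over the active causes.
Sum P(barking|·) weighted by the priors over both values of passing raccoon:
  P(barking | ¬intruder) = 0.031×0.91 + 0.856588×0.09
        = 0.028210 + 0.077093 = 0.105303
Keeping only the passing raccoon-present terms gives 0.077093, so
  P(passing raccoon | barking, ¬intruder) = 0.077093 / 0.105303 ≈ 0.732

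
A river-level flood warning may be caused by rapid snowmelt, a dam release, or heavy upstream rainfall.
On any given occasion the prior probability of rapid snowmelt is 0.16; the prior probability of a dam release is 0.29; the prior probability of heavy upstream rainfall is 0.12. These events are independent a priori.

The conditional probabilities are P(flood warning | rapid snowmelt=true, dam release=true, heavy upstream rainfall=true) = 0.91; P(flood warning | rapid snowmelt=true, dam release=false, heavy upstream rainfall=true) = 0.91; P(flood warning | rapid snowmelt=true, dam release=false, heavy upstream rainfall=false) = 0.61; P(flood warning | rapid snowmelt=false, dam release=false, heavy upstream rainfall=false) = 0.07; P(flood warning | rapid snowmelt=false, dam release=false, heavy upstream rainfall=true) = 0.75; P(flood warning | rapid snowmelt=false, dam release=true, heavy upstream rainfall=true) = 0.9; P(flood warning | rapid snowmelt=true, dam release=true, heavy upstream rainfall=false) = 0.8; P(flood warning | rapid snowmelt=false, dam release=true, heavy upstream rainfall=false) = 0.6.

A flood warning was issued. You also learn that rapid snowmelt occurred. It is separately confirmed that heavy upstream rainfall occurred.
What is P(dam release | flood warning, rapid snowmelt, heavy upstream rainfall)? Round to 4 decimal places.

P(dam release | flood warning, rapid snowmelt, heavy upstream rainfall) ≈ 0.2900

For the numerator, keep only dam release=true terms: 0.91×0.29 = 0.263900
Denominator P(flood warning | rapid snowmelt, heavy upstream rainfall): 0.91×0.71 + 0.91×0.29 = 0.910000
P(dam release | flood warning, rapid snowmelt, heavy upstream rainfall) = 0.263900/0.910000 ≈ 0.2900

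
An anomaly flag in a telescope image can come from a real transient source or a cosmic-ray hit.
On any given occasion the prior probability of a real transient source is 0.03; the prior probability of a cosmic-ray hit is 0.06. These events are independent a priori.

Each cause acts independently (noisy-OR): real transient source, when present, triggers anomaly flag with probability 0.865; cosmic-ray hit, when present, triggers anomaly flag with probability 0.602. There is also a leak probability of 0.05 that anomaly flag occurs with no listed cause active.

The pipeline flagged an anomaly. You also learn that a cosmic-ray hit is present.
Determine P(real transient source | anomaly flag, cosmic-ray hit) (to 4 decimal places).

P(real transient source | anomaly flag, cosmic-ray hit) ≈ 0.0451

Under noisy-OR, P(anomaly flag | causes) = 1 − (1−0.05)·∏(1−qᵢ) over the active causes.
P(anomaly flag | cosmic-ray hit) = 0.6219·0.97 + 0.948956·0.03 = 0.603243 + 0.028469 = 0.631712
Restricting to configurations with real transient source present: 0.948956·0.03 = 0.028469.
So P(real transient source | anomaly flag, cosmic-ray hit) = 0.028469/0.631712 ≈ 0.0451.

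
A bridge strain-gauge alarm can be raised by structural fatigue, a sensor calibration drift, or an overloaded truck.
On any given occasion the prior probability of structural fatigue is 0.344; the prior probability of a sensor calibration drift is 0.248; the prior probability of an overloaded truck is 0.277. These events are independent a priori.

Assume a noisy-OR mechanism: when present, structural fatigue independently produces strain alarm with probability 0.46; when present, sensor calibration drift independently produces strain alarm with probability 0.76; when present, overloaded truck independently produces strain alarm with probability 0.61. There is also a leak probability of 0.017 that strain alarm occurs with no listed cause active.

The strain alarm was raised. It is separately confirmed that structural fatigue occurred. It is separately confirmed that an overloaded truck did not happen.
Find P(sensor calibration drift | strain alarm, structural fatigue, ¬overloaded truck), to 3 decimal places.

Under noisy-OR, P(strain alarm | causes) = 1 − (1−0.017)·∏(1−qᵢ) over the active causes.
By total probability over both values of sensor calibration drift:
  P(strain alarm | structural fatigue, ¬overloaded truck) = 0.46918*0.752 + 0.872603*0.248
        = 0.352823 + 0.216406 = 0.569229
Keeping only the sensor calibration drift-present terms gives 0.216406, so
  P(sensor calibration drift | strain alarm, structural fatigue, ¬overloaded truck) = 0.216406 / 0.569229 ≈ 0.380

P(sensor calibration drift | strain alarm, structural fatigue, ¬overloaded truck) ≈ 0.380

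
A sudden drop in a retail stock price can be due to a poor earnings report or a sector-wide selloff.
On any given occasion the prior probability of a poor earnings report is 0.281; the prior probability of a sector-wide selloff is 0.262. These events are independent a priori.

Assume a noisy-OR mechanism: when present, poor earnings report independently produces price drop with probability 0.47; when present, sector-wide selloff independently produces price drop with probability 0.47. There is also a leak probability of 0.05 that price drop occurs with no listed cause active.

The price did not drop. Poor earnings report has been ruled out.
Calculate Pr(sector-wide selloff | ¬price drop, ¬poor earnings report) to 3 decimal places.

Under noisy-OR, P(price drop | causes) = 1 − (1−0.05)·∏(1−qᵢ) over the active causes.
Numerator (weight on configurations with sector-wide selloff): 0.5035*0.262 = 0.131917
Normalizer over all consistent configurations: 0.95*0.738 + 0.5035*0.262 = 0.833017
Posterior = 0.131917 / 0.833017 ≈ 0.158

Pr(sector-wide selloff | ¬price drop, ¬poor earnings report) ≈ 0.158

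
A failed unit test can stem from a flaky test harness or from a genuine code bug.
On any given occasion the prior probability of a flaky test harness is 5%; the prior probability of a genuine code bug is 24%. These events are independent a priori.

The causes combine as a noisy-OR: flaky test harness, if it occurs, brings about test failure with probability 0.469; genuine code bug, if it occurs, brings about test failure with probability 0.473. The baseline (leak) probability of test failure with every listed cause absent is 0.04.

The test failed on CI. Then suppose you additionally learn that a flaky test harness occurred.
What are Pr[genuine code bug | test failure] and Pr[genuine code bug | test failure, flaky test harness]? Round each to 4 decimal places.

Under noisy-OR, P(test failure | causes) = 1 − (1−0.04)·∏(1−qᵢ) over the active causes.
P(test failure) = 0.04*0.95*0.76 + 0.49408*0.95*0.24 + 0.49024*0.05*0.76 + 0.731356*0.05*0.24 = 0.028880 + 0.112650 + 0.018629 + 0.008776 = 0.168935
Of this, 0.121426 comes from 0.112650 + 0.008776 (the genuine code bug=true cases).
P(genuine code bug | test failure) = 0.121426 / 0.168935 ≈ 0.7188

Now also conditioning on flaky test harness=true:
P(test failure | flaky test harness) = 0.49024×0.76 + 0.731356×0.24 = 0.372582 + 0.175525 = 0.548107
Of this, 0.175525 comes from 0.731356×0.24 (the genuine code bug=true cases).
P(genuine code bug | test failure, flaky test harness) = 0.175525 / 0.548107 ≈ 0.3202
— flaky test harness explains away the evidence for genuine code bug.

Pr[genuine code bug | test failure] ≈ 0.7188; Pr[genuine code bug | test failure, flaky test harness] ≈ 0.3202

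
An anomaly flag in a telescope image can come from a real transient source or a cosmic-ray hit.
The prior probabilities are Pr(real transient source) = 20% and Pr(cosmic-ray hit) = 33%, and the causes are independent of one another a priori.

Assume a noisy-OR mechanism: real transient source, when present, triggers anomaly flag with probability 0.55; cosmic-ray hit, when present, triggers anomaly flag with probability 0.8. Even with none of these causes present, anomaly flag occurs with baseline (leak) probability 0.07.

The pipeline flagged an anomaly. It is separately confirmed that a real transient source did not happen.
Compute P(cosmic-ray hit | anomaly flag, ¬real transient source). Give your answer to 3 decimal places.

P(cosmic-ray hit | anomaly flag, ¬real transient source) ≈ 0.851

Under noisy-OR, P(anomaly flag | causes) = 1 − (1−0.07)·∏(1−qᵢ) over the active causes.
P(anomaly flag | ¬real transient source) = 0.07×0.67 + 0.814×0.33 = 0.046900 + 0.268620 = 0.315520
Restricting to configurations with cosmic-ray hit present: 0.814×0.33 = 0.268620.
So P(cosmic-ray hit | anomaly flag, ¬real transient source) = 0.268620/0.315520 ≈ 0.851.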